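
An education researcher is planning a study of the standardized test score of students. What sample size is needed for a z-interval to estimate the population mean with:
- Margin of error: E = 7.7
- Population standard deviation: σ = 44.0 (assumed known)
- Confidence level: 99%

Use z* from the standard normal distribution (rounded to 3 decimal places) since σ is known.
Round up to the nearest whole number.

Using z* since population σ is known (z-interval formula).

For 99% confidence, z* = 2.576 (from standard normal table)

Sample size formula for z-interval: n = (z*σ/E)²

n = (2.576 × 44.0 / 7.7)²
  = (14.720000)²
  = 216.6784

Round up to the nearest whole number: n = 217

217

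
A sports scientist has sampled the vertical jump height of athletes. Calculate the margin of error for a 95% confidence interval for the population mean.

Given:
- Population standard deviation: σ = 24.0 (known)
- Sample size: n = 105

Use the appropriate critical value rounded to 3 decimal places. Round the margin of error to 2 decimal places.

The population standard deviation σ is known, so use the z-interval margin of error formula.

For 95% confidence, z* = 1.96 (from standard normal table)

Margin of error formula for z-interval: E = z* × σ/√n

E = 1.96 × 24.0/√105
  = 1.96 × 2.342160
  = 4.5906

Rounded to 2 decimal places:

4.59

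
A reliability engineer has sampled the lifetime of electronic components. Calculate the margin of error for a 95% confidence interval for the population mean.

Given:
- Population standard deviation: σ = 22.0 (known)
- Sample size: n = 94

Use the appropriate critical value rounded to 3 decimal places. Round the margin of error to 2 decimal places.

The population standard deviation σ is known, so use the z-interval margin of error formula.

For 95% confidence, z* = 1.96 (from standard normal table)

Margin of error formula for z-interval: E = z* × σ/√n

E = 1.96 × 22.0/√94
  = 1.96 × 2.269127
  = 4.4475

Rounded to 2 decimal places:

4.45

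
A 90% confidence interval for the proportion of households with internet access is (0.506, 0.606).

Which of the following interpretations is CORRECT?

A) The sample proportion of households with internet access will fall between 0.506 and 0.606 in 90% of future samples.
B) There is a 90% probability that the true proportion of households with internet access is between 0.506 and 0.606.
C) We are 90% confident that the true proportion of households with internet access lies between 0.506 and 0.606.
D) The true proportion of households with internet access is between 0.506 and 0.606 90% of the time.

A confidence interval represents our confidence in the procedure, not a probability statement about the parameter.

Key concept: If we repeated this sampling process many times and computed a 90% CI each time, about 90% of those intervals would contain the true population parameter.

For this specific interval (0.506, 0.606):
- Midpoint (point estimate): 0.556
- Margin of error: 0.05

The correct interpretation is the one stating confidence that the true parameter lies in the interval — option C.

C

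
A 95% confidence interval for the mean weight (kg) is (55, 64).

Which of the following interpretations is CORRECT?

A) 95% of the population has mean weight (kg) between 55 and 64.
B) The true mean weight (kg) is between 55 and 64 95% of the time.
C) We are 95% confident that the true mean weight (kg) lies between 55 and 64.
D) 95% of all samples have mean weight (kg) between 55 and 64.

A confidence interval represents our confidence in the procedure, not a probability statement about the parameter.

Key concept: If we repeated this sampling process many times and computed a 95% CI each time, about 95% of those intervals would contain the true population parameter.

For this specific interval (55, 64):
- Midpoint (point estimate): 59.5
- Margin of error: 4.5

The correct interpretation is the one stating confidence that the true parameter lies in the interval — option C.

C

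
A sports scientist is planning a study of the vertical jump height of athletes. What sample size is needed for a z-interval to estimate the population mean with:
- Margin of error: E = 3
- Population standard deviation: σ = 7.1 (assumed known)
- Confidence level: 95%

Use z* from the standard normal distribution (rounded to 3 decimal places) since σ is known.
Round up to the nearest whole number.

Using z* since population σ is known (z-interval formula).

For 95% confidence, z* = 1.96 (from standard normal table)

Sample size formula for z-interval: n = (z*σ/E)²

n = (1.96 × 7.1 / 3)²
  = (4.638667)²
  = 21.5172

Round up to the nearest whole number: n = 22

22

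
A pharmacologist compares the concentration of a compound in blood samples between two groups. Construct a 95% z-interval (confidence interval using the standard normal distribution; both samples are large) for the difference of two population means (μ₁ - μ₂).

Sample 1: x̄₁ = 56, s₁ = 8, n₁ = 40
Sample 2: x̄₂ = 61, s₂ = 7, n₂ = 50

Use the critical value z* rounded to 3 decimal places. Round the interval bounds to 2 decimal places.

Both samples are large (n₁ = 40 ≥ 30, n₂ = 50 ≥ 30), so a z-interval for the difference of means applies.

Point estimate: x̄₁ - x̄₂ = 56 - 61 = -5

Standard error: SE = √(s₁²/n₁ + s₂²/n₂)
= √(8²/40 + 7²/50)
= √(1.600000 + 0.980000)
= 1.606238

For 95% confidence, z* = 1.96 (from standard normal table)
Margin of error: E = z* × SE = 1.96 × 1.606238 = 3.1482

Z-interval: (x̄₁ - x̄₂) ± E = -5 ± 3.1482 = (-8.1482, -1.8518)

Rounded to 2 decimal places:

(-8.15, -1.85)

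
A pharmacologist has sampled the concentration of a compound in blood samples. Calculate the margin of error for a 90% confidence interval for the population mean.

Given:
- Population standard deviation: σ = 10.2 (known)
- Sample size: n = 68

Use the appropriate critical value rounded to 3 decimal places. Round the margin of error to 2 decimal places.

The population standard deviation σ is known, so use the z-interval margin of error formula.

For 90% confidence, z* = 1.645 (from standard normal table)

Margin of error formula for z-interval: E = z* × σ/√n

E = 1.645 × 10.2/√68
  = 1.645 × 1.236932
  = 2.0348

Rounded to 2 decimal places:

2.03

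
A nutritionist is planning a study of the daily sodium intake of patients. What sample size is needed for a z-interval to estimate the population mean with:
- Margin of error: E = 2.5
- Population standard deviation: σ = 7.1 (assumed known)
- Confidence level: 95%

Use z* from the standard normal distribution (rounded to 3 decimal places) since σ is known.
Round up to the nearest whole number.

Using z* since population σ is known (z-interval formula).

For 95% confidence, z* = 1.96 (from standard normal table)

Sample size formula for z-interval: n = (z*σ/E)²

n = (1.96 × 7.1 / 2.5)²
  = (5.566400)²
  = 30.9848

Round up to the nearest whole number: n = 31

31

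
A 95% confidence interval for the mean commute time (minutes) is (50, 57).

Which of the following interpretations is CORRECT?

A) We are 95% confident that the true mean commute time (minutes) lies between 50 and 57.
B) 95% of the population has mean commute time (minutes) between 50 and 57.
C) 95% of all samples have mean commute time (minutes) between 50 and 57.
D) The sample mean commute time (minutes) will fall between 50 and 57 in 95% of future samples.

A confidence interval represents our confidence in the procedure, not a probability statement about the parameter.

Key concept: If we repeated this sampling process many times and computed a 95% CI each time, about 95% of those intervals would contain the true population parameter.

For this specific interval (50, 57):
- Midpoint (point estimate): 53.5
- Margin of error: 3.5

The correct interpretation is the one stating confidence that the true parameter lies in the interval — option A.

A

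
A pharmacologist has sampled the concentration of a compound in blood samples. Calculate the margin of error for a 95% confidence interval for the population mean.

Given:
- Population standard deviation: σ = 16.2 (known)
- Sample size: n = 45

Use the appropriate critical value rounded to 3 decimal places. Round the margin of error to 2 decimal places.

The population standard deviation σ is known, so use the z-interval margin of error formula.

For 95% confidence, z* = 1.96 (from standard normal table)

Margin of error formula for z-interval: E = z* × σ/√n

E = 1.96 × 16.2/√45
  = 1.96 × 2.414953
  = 4.7333

Rounded to 2 decimal places:

4.73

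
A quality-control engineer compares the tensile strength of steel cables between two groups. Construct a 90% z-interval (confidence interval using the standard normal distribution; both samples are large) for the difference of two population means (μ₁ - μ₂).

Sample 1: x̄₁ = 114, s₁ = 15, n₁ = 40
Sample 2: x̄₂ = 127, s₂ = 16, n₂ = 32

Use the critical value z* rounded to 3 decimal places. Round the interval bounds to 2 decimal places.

Both samples are large (n₁ = 40 ≥ 30, n₂ = 32 ≥ 30), so a z-interval for the difference of means applies.

Point estimate: x̄₁ - x̄₂ = 114 - 127 = -13

Standard error: SE = √(s₁²/n₁ + s₂²/n₂)
= √(15²/40 + 16²/32)
= √(5.625000 + 8.000000)
= 3.691206

For 90% confidence, z* = 1.645 (from standard normal table)
Margin of error: E = z* × SE = 1.645 × 3.691206 = 6.0720

Z-interval: (x̄₁ - x̄₂) ± E = -13 ± 6.0720 = (-19.0720, -6.9280)

Rounded to 2 decimal places:

(-19.07, -6.93)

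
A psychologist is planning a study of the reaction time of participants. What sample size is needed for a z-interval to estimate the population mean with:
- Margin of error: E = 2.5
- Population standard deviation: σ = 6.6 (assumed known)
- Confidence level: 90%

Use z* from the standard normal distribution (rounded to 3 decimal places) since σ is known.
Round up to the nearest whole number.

Using z* since population σ is known (z-interval formula).

For 90% confidence, z* = 1.645 (from standard normal table)

Sample size formula for z-interval: n = (z*σ/E)²

n = (1.645 × 6.6 / 2.5)²
  = (4.342800)²
  = 18.8599

Round up to the nearest whole number: n = 19

19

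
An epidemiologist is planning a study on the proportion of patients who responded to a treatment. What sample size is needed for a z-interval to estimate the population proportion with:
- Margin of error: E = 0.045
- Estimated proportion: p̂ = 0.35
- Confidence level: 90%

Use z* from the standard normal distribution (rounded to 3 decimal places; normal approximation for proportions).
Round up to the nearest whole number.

Using z* for proportion z-interval (normal approximation).

For 90% confidence, z* = 1.645 (from standard normal table)

Sample size formula for proportion z-interval: n = z*²p̂(1-p̂)/E²

n = 1.645² × 0.35 × 0.65 / 0.045²
  = 2.706025 × 0.2275 / 0.002025
  = 304.0102

Round up to the nearest whole number: n = 305

305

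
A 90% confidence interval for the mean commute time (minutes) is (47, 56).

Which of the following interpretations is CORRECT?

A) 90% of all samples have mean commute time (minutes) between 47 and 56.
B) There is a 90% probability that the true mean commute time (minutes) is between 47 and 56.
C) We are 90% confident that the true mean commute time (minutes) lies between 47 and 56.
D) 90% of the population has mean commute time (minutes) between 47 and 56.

A confidence interval represents our confidence in the procedure, not a probability statement about the parameter.

Key concept: If we repeated this sampling process many times and computed a 90% CI each time, about 90% of those intervals would contain the true population parameter.

For this specific interval (47, 56):
- Midpoint (point estimate): 51.5
- Margin of error: 4.5

The correct interpretation is the one stating confidence that the true parameter lies in the interval — option C.

C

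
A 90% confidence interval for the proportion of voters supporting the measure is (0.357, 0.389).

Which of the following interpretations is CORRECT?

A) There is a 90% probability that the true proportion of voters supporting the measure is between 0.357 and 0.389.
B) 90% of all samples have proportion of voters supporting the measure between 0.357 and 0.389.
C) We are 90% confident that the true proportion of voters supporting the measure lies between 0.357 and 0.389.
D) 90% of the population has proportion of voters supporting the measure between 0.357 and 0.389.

A confidence interval represents our confidence in the procedure, not a probability statement about the parameter.

Key concept: If we repeated this sampling process many times and computed a 90% CI each time, about 90% of those intervals would contain the true population parameter.

For this specific interval (0.357, 0.389):
- Midpoint (point estimate): 0.373
- Margin of error: 0.016

The correct interpretation is the one stating confidence that the true parameter lies in the interval — option C.

C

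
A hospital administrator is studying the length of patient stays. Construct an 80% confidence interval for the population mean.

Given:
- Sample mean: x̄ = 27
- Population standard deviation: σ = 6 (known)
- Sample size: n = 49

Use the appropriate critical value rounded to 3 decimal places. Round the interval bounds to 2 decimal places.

The population standard deviation σ is known, so use a z-interval (standard normal critical value).

For 80% confidence, z* = 1.282 (from standard normal table)

Standard error: SE = σ/√n = 6/√49 = 0.857143

Margin of error: E = z* × SE = 1.282 × 0.857143 = 1.0989

Z-interval: x̄ ± E = 27 ± 1.0989 = (25.9011, 28.0989)

Rounded to 2 decimal places:

(25.90, 28.10)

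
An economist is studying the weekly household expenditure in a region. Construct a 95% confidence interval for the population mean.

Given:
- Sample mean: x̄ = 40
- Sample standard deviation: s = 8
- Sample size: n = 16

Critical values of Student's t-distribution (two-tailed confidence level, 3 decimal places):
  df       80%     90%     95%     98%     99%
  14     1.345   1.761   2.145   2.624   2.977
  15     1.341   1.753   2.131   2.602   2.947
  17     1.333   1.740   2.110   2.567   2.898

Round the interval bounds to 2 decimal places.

The population standard deviation σ is unknown (only the sample standard deviation s is given), so use a t-interval with df = n - 1 = 16 - 1 = 15.

For 95% confidence with df = 15, t* = 2.131 (from t-table)

Standard error: SE = s/√n = 8/√16 = 2.000000

Margin of error: E = t* × SE = 2.131 × 2.000000 = 4.2620

T-interval: x̄ ± E = 40 ± 4.2620 = (35.7380, 44.2620)

Rounded to 2 decimal places:

(35.74, 44.26)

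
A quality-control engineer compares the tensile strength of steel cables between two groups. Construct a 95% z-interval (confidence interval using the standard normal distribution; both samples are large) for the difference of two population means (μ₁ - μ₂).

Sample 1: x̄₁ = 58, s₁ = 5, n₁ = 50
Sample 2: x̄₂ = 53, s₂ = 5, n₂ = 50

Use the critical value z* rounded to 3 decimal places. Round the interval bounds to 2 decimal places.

Both samples are large (n₁ = 50 ≥ 30, n₂ = 50 ≥ 30), so a z-interval for the difference of means applies.

Point estimate: x̄₁ - x̄₂ = 58 - 53 = 5

Standard error: SE = √(s₁²/n₁ + s₂²/n₂)
= √(5²/50 + 5²/50)
= √(0.500000 + 0.500000)
= 1.000000

For 95% confidence, z* = 1.96 (from standard normal table)
Margin of error: E = z* × SE = 1.96 × 1.000000 = 1.9600

Z-interval: (x̄₁ - x̄₂) ± E = 5 ± 1.9600 = (3.0400, 6.9600)

Rounded to 2 decimal places:

(3.04, 6.96)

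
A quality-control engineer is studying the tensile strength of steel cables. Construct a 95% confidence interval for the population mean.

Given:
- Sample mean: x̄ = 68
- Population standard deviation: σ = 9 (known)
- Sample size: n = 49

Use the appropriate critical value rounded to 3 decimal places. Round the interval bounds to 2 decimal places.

The population standard deviation σ is known, so use a z-interval (standard normal critical value).

For 95% confidence, z* = 1.96 (from standard normal table)

Standard error: SE = σ/√n = 9/√49 = 1.285714

Margin of error: E = z* × SE = 1.96 × 1.285714 = 2.5200

Z-interval: x̄ ± E = 68 ± 2.5200 = (65.4800, 70.5200)

Rounded to 2 decimal places:

(65.48, 70.52)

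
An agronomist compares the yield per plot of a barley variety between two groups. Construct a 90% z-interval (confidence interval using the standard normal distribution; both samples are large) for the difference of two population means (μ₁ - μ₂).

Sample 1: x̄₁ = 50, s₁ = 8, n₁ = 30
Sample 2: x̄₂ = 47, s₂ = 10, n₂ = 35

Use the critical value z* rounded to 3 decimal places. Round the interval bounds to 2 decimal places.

Both samples are large (n₁ = 30 ≥ 30, n₂ = 35 ≥ 30), so a z-interval for the difference of means applies.

Point estimate: x̄₁ - x̄₂ = 50 - 47 = 3

Standard error: SE = √(s₁²/n₁ + s₂²/n₂)
= √(8²/30 + 10²/35)
= √(2.133333 + 2.857143)
= 2.233937

For 90% confidence, z* = 1.645 (from standard normal table)
Margin of error: E = z* × SE = 1.645 × 2.233937 = 3.6748

Z-interval: (x̄₁ - x̄₂) ± E = 3 ± 3.6748 = (-0.6748, 6.6748)

Rounded to 2 decimal places:

(-0.67, 6.67)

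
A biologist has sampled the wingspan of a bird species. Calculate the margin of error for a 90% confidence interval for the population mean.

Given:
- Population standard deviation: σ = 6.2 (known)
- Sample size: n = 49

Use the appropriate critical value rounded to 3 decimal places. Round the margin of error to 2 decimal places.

The population standard deviation σ is known, so use the z-interval margin of error formula.

For 90% confidence, z* = 1.645 (from standard normal table)

Margin of error formula for z-interval: E = z* × σ/√n

E = 1.645 × 6.2/√49
  = 1.645 × 0.885714
  = 1.4570

Rounded to 2 decimal places:

1.46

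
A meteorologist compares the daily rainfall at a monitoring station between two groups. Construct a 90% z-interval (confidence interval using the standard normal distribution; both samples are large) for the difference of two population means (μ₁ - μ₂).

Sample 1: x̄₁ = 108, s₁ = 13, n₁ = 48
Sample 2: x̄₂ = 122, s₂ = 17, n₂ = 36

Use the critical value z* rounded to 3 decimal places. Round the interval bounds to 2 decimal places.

Both samples are large (n₁ = 48 ≥ 30, n₂ = 36 ≥ 30), so a z-interval for the difference of means applies.

Point estimate: x̄₁ - x̄₂ = 108 - 122 = -14

Standard error: SE = √(s₁²/n₁ + s₂²/n₂)
= √(13²/48 + 17²/36)
= √(3.520833 + 8.027778)
= 3.398325

For 90% confidence, z* = 1.645 (from standard normal table)
Margin of error: E = z* × SE = 1.645 × 3.398325 = 5.5902

Z-interval: (x̄₁ - x̄₂) ± E = -14 ± 5.5902 = (-19.5902, -8.4098)

Rounded to 2 decimal places:

(-19.59, -8.41)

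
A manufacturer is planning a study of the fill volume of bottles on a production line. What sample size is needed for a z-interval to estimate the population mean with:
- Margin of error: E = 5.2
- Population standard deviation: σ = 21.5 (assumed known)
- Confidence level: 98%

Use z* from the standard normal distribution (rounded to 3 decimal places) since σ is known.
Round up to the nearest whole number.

Using z* since population σ is known (z-interval formula).

For 98% confidence, z* = 2.326 (from standard normal table)

Sample size formula for z-interval: n = (z*σ/E)²

n = (2.326 × 21.5 / 5.2)²
  = (9.617115)²
  = 92.4889

Round up to the nearest whole number: n = 93

93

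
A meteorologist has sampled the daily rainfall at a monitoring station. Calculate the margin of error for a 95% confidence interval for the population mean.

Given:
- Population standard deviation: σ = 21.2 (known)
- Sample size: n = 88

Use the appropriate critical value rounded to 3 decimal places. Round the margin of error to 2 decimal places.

The population standard deviation σ is known, so use the z-interval margin of error formula.

For 95% confidence, z* = 1.96 (from standard normal table)

Margin of error formula for z-interval: E = z* × σ/√n

E = 1.96 × 21.2/√88
  = 1.96 × 2.259928
  = 4.4295

Rounded to 2 decimal places:

4.43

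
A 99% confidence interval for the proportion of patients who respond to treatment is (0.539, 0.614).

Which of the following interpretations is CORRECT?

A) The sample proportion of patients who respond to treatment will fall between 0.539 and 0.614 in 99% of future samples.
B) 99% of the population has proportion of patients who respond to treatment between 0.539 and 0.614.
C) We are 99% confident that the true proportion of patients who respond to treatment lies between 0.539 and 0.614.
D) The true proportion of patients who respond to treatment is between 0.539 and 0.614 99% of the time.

A confidence interval represents our confidence in the procedure, not a probability statement about the parameter.

Key concept: If we repeated this sampling process many times and computed a 99% CI each time, about 99% of those intervals would contain the true population parameter.

For this specific interval (0.539, 0.614):
- Midpoint (point estimate): 0.5765
- Margin of error: 0.0375

The correct interpretation is the one stating confidence that the true parameter lies in the interval — option C.

C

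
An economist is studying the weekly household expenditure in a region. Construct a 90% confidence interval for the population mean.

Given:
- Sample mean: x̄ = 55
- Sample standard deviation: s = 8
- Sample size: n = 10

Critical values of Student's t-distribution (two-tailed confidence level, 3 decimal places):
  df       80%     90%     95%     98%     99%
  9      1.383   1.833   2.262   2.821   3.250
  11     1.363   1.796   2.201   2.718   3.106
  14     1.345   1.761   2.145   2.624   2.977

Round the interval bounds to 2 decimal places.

The population standard deviation σ is unknown (only the sample standard deviation s is given), so use a t-interval with df = n - 1 = 10 - 1 = 9.

For 90% confidence with df = 9, t* = 1.833 (from t-table)

Standard error: SE = s/√n = 8/√10 = 2.529822

Margin of error: E = t* × SE = 1.833 × 2.529822 = 4.6372

T-interval: x̄ ± E = 55 ± 4.6372 = (50.3628, 59.6372)

Rounded to 2 decimal places:

(50.36, 59.64)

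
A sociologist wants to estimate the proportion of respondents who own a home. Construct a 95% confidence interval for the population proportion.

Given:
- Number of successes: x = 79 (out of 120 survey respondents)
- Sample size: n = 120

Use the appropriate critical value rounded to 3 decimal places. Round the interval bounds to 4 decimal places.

Sample proportion: p̂ = 79/120 = 0.658333

Check conditions for normal approximation:
  np̂ = 79 ≥ 10 ✓
  n(1-p̂) = 41 ≥ 10 ✓

The sample is large enough, so use a z-interval (normal approximation) for the proportion.

For 95% confidence, z* = 1.96 (from standard normal table)

Standard error: SE = √(p̂(1-p̂)/n) = √(0.658333×0.341667/120) = 0.04329459

Margin of error: E = z* × SE = 1.96 × 0.04329459 = 0.084857

Z-interval: p̂ ± E = 0.658333 ± 0.084857 = (0.573476, 0.743191)

Rounded to 4 decimal places:

(0.5735, 0.7432)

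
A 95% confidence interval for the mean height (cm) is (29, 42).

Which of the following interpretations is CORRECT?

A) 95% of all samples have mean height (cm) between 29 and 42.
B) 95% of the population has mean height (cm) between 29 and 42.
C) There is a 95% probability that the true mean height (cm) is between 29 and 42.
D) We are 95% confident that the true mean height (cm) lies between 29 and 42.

A confidence interval represents our confidence in the procedure, not a probability statement about the parameter.

Key concept: If we repeated this sampling process many times and computed a 95% CI each time, about 95% of those intervals would contain the true population parameter.

For this specific interval (29, 42):
- Midpoint (point estimate): 35.5
- Margin of error: 6.5

The correct interpretation is the one stating confidence that the true parameter lies in the interval — option D.

D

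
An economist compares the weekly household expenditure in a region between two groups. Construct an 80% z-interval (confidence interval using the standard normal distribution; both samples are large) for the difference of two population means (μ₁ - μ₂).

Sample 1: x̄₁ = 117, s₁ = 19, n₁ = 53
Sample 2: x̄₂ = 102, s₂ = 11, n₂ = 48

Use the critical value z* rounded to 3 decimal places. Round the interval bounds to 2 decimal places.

Both samples are large (n₁ = 53 ≥ 30, n₂ = 48 ≥ 30), so a z-interval for the difference of means applies.

Point estimate: x̄₁ - x̄₂ = 117 - 102 = 15

Standard error: SE = √(s₁²/n₁ + s₂²/n₂)
= √(19²/53 + 11²/48)
= √(6.811321 + 2.520833)
= 3.054857

For 80% confidence, z* = 1.282 (from standard normal table)
Margin of error: E = z* × SE = 1.282 × 3.054857 = 3.9163

Z-interval: (x̄₁ - x̄₂) ± E = 15 ± 3.9163 = (11.0837, 18.9163)

Rounded to 2 decimal places:

(11.08, 18.92)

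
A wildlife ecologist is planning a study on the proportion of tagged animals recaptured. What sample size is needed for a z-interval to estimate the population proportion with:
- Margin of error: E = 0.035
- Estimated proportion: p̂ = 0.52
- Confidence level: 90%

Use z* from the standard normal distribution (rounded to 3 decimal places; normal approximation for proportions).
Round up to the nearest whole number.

Using z* for proportion z-interval (normal approximation).

For 90% confidence, z* = 1.645 (from standard normal table)

Sample size formula for proportion z-interval: n = z*²p̂(1-p̂)/E²

n = 1.645² × 0.52 × 0.48 / 0.035²
  = 2.706025 × 0.2496 / 0.001225
  = 551.3664

Round up to the nearest whole number: n = 552

552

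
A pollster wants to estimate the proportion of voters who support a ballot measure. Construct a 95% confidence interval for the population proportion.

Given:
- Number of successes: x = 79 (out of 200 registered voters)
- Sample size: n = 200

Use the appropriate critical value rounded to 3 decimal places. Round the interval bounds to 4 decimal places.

Sample proportion: p̂ = 79/200 = 0.395000

Check conditions for normal approximation:
  np̂ = 79 ≥ 10 ✓
  n(1-p̂) = 121 ≥ 10 ✓

The sample is large enough, so use a z-interval (normal approximation) for the proportion.

For 95% confidence, z* = 1.96 (from standard normal table)

Standard error: SE = √(p̂(1-p̂)/n) = √(0.395000×0.605000/200) = 0.03456696

Margin of error: E = z* × SE = 1.96 × 0.03456696 = 0.067751

Z-interval: p̂ ± E = 0.395000 ± 0.067751 = (0.327249, 0.462751)

Rounded to 4 decimal places:

(0.3272, 0.4628)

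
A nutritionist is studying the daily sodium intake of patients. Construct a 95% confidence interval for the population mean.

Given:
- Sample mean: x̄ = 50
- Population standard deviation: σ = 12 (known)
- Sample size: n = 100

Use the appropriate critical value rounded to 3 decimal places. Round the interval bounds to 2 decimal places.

The population standard deviation σ is known, so use a z-interval (standard normal critical value).

For 95% confidence, z* = 1.96 (from standard normal table)

Standard error: SE = σ/√n = 12/√100 = 1.200000

Margin of error: E = z* × SE = 1.96 × 1.200000 = 2.3520

Z-interval: x̄ ± E = 50 ± 2.3520 = (47.6480, 52.3520)

Rounded to 2 decimal places:

(47.65, 52.35)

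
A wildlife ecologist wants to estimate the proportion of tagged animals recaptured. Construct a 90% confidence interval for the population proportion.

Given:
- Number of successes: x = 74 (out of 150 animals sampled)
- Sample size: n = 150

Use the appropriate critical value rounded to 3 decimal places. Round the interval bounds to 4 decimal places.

Sample proportion: p̂ = 74/150 = 0.493333

Check conditions for normal approximation:
  np̂ = 74 ≥ 10 ✓
  n(1-p̂) = 76 ≥ 10 ✓

The sample is large enough, so use a z-interval (normal approximation) for the proportion.

For 90% confidence, z* = 1.645 (from standard normal table)

Standard error: SE = √(p̂(1-p̂)/n) = √(0.493333×0.506667/150) = 0.04082120

Margin of error: E = z* × SE = 1.645 × 0.04082120 = 0.067151

Z-interval: p̂ ± E = 0.493333 ± 0.067151 = (0.426182, 0.560484)

Rounded to 4 decimal places:

(0.4262, 0.5605)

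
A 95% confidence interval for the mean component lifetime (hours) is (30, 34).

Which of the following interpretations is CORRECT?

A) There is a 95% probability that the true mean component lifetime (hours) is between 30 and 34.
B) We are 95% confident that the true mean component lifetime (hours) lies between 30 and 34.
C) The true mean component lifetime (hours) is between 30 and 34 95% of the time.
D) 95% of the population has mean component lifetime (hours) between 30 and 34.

A confidence interval represents our confidence in the procedure, not a probability statement about the parameter.

Key concept: If we repeated this sampling process many times and computed a 95% CI each time, about 95% of those intervals would contain the true population parameter.

For this specific interval (30, 34):
- Midpoint (point estimate): 32
- Margin of error: 2

The correct interpretation is the one stating confidence that the true parameter lies in the interval — option B.

B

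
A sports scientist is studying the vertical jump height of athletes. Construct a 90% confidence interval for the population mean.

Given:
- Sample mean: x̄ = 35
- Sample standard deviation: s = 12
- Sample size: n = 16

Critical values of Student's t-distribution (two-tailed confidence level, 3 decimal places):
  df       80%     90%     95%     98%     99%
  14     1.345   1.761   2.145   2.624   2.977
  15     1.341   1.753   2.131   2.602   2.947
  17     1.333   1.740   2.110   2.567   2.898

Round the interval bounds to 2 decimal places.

The population standard deviation σ is unknown (only the sample standard deviation s is given), so use a t-interval with df = n - 1 = 16 - 1 = 15.

For 90% confidence with df = 15, t* = 1.753 (from t-table)

Standard error: SE = s/√n = 12/√16 = 3.000000

Margin of error: E = t* × SE = 1.753 × 3.000000 = 5.2590

T-interval: x̄ ± E = 35 ± 5.2590 = (29.7410, 40.2590)

Rounded to 2 decimal places:

(29.74, 40.26)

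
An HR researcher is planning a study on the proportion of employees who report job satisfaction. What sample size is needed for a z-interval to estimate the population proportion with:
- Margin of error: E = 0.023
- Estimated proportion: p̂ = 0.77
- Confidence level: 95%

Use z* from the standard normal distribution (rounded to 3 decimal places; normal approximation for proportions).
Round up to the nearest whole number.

Using z* for proportion z-interval (normal approximation).

For 95% confidence, z* = 1.96 (from standard normal table)

Sample size formula for proportion z-interval: n = z*²p̂(1-p̂)/E²

n = 1.96² × 0.77 × 0.23 / 0.023²
  = 3.8416 × 0.1771 / 0.000529
  = 1286.1009

Round up to the nearest whole number: n = 1287

1287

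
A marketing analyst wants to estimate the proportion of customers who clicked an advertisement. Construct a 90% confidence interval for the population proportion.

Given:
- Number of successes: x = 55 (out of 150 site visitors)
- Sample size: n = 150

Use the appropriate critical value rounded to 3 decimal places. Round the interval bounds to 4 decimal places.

Sample proportion: p̂ = 55/150 = 0.366667

Check conditions for normal approximation:
  np̂ = 55 ≥ 10 ✓
  n(1-p̂) = 95 ≥ 10 ✓

The sample is large enough, so use a z-interval (normal approximation) for the proportion.

For 90% confidence, z* = 1.645 (from standard normal table)

Standard error: SE = √(p̂(1-p̂)/n) = √(0.366667×0.633333/150) = 0.03934651

Margin of error: E = z* × SE = 1.645 × 0.03934651 = 0.064725

Z-interval: p̂ ± E = 0.366667 ± 0.064725 = (0.301942, 0.431392)

Rounded to 4 decimal places:

(0.3019, 0.4314)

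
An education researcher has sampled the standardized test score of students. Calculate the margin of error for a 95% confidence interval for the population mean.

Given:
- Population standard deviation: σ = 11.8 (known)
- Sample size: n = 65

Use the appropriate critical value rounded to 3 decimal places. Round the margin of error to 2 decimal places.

The population standard deviation σ is known, so use the z-interval margin of error formula.

For 95% confidence, z* = 1.96 (from standard normal table)

Margin of error formula for z-interval: E = z* × σ/√n

E = 1.96 × 11.8/√65
  = 1.96 × 1.463610
  = 2.8687

Rounded to 2 decimal places:

2.87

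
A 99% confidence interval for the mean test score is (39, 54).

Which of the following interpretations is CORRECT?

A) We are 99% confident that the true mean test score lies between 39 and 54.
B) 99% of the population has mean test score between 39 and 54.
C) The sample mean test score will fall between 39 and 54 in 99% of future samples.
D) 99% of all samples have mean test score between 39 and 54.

A confidence interval represents our confidence in the procedure, not a probability statement about the parameter.

Key concept: If we repeated this sampling process many times and computed a 99% CI each time, about 99% of those intervals would contain the true population parameter.

For this specific interval (39, 54):
- Midpoint (point estimate): 46.5
- Margin of error: 7.5

The correct interpretation is the one stating confidence that the true parameter lies in the interval — option A.

A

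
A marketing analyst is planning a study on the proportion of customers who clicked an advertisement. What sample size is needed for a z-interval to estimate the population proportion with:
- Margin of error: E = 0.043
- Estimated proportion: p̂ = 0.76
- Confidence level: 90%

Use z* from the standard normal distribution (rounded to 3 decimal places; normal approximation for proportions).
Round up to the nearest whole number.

Using z* for proportion z-interval (normal approximation).

For 90% confidence, z* = 1.645 (from standard normal table)

Sample size formula for proportion z-interval: n = z*²p̂(1-p̂)/E²

n = 1.645² × 0.76 × 0.24 / 0.043²
  = 2.706025 × 0.1824 / 0.001849
  = 266.9437

Round up to the nearest whole number: n = 267

267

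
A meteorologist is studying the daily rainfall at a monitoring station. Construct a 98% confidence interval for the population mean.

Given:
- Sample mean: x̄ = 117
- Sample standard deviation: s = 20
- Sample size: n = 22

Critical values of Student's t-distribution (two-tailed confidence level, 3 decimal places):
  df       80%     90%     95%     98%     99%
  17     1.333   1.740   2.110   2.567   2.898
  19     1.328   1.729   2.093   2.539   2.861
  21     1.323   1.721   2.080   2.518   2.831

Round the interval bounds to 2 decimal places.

The population standard deviation σ is unknown (only the sample standard deviation s is given), so use a t-interval with df = n - 1 = 22 - 1 = 21.

For 98% confidence with df = 21, t* = 2.518 (from t-table)

Standard error: SE = s/√n = 20/√22 = 4.264014

Margin of error: E = t* × SE = 2.518 × 4.264014 = 10.7368

T-interval: x̄ ± E = 117 ± 10.7368 = (106.2632, 127.7368)

Rounded to 2 decimal places:

(106.26, 127.74)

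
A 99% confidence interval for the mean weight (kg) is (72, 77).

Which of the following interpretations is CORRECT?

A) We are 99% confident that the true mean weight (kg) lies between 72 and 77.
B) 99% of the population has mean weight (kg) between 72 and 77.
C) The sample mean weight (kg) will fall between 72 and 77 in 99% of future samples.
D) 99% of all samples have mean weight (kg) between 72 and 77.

A confidence interval represents our confidence in the procedure, not a probability statement about the parameter.

Key concept: If we repeated this sampling process many times and computed a 99% CI each time, about 99% of those intervals would contain the true population parameter.

For this specific interval (72, 77):
- Midpoint (point estimate): 74.5
- Margin of error: 2.5

The correct interpretation is the one stating confidence that the true parameter lies in the interval — option A.

A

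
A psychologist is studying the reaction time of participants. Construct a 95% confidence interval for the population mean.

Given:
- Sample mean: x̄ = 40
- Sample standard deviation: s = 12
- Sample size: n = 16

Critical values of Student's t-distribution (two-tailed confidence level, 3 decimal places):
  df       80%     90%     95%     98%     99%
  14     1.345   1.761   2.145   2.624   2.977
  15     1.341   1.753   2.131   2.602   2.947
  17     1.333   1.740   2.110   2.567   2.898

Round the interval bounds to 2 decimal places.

The population standard deviation σ is unknown (only the sample standard deviation s is given), so use a t-interval with df = n - 1 = 16 - 1 = 15.

For 95% confidence with df = 15, t* = 2.131 (from t-table)

Standard error: SE = s/√n = 12/√16 = 3.000000

Margin of error: E = t* × SE = 2.131 × 3.000000 = 6.3930

T-interval: x̄ ± E = 40 ± 6.3930 = (33.6070, 46.3930)

Rounded to 2 decimal places:

(33.61, 46.39)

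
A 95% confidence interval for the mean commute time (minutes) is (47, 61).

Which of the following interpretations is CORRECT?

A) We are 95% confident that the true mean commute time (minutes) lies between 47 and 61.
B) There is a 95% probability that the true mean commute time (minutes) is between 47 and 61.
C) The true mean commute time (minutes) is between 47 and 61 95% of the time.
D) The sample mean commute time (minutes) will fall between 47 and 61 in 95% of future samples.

A confidence interval represents our confidence in the procedure, not a probability statement about the parameter.

Key concept: If we repeated this sampling process many times and computed a 95% CI each time, about 95% of those intervals would contain the true population parameter.

For this specific interval (47, 61):
- Midpoint (point estimate): 54
- Margin of error: 7

The correct interpretation is the one stating confidence that the true parameter lies in the interval — option A.

A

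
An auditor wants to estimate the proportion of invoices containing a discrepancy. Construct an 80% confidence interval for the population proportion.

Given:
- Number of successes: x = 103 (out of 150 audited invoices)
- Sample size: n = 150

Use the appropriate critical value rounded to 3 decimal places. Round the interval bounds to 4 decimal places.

Sample proportion: p̂ = 103/150 = 0.686667

Check conditions for normal approximation:
  np̂ = 103 ≥ 10 ✓
  n(1-p̂) = 47 ≥ 10 ✓

The sample is large enough, so use a z-interval (normal approximation) for the proportion.

For 80% confidence, z* = 1.282 (from standard normal table)

Standard error: SE = √(p̂(1-p̂)/n) = √(0.686667×0.313333/150) = 0.03787308

Margin of error: E = z* × SE = 1.282 × 0.03787308 = 0.048553

Z-interval: p̂ ± E = 0.686667 ± 0.048553 = (0.638113, 0.735220)

Rounded to 4 decimal places:

(0.6381, 0.7352)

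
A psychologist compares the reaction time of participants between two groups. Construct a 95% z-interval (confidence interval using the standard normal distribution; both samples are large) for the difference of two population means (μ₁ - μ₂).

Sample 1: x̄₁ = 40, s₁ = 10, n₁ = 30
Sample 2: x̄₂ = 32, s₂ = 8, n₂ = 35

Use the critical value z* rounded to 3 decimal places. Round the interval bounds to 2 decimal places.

Both samples are large (n₁ = 30 ≥ 30, n₂ = 35 ≥ 30), so a z-interval for the difference of means applies.

Point estimate: x̄₁ - x̄₂ = 40 - 32 = 8

Standard error: SE = √(s₁²/n₁ + s₂²/n₂)
= √(10²/30 + 8²/35)
= √(3.333333 + 1.828571)
= 2.271983

For 95% confidence, z* = 1.96 (from standard normal table)
Margin of error: E = z* × SE = 1.96 × 2.271983 = 4.4531

Z-interval: (x̄₁ - x̄₂) ± E = 8 ± 4.4531 = (3.5469, 12.4531)

Rounded to 2 decimal places:

(3.55, 12.45)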